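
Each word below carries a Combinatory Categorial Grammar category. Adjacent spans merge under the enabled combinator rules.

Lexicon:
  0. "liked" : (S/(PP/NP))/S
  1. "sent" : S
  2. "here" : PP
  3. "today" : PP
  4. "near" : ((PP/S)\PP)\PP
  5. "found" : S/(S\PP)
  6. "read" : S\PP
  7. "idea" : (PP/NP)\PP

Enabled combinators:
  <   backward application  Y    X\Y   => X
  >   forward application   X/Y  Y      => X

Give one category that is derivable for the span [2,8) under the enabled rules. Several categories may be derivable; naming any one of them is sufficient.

PP/NP

[0,8] S   >
  [0,2] S/(PP/NP)   >
    [0,1] "liked" : (S/(PP/NP))/S
    [1,2] "sent" : S
  [2,8] PP/NP   <
    [2,7] PP   >
      [2,5] PP/S   <
        [2,3] "here" : PP
        [3,5] (PP/S)\PP   <
          [3,4] "today" : PP
          [4,5] "near" : ((PP/S)\PP)\PP
      [5,7] S   >
        [5,6] "found" : S/(S\PP)
        [6,7] "read" : S\PP
    [7,8] "idea" : (PP/NP)\PP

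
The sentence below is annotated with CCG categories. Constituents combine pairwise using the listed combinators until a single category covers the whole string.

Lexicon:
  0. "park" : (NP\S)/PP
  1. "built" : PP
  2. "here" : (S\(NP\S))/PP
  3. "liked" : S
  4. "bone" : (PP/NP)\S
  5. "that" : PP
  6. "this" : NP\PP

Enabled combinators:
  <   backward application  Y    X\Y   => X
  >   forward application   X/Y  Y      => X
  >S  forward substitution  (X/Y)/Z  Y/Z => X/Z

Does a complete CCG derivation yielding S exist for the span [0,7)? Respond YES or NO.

YES

[0,7] S   <
  [0,2] NP\S   >
    [0,1] "park" : (NP\S)/PP
    [1,2] "built" : PP
  [2,7] S\(NP\S)   >
    [2,3] "here" : (S\(NP\S))/PP
    [3,7] PP   >
      [3,5] PP/NP   <
        [3,4] "liked" : S
        [4,5] "bone" : (PP/NP)\S
      [5,7] NP   <
        [5,6] "that" : PP
        [6,7] "this" : NP\PP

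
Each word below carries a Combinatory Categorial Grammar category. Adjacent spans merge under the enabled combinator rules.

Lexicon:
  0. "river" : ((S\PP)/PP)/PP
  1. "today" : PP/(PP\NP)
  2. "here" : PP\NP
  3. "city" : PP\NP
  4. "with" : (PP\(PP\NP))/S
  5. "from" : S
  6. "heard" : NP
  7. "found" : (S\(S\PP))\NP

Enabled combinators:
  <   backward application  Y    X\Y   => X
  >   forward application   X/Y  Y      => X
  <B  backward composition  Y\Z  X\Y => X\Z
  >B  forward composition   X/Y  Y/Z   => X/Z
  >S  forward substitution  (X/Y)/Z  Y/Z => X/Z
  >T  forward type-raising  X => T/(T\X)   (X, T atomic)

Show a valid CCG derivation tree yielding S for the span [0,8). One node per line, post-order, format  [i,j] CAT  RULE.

[0,1] ((S\PP)/PP)/PP  lex  "river"
[1,2] PP/(PP\NP)  lex  "today"
[2,3] PP\NP  lex  "here"
[1,3] PP  >  k=2
[0,3] (S\PP)/PP  >  k=1
[3,4] PP\NP  lex  "city"
[4,5] (PP\(PP\NP))/S  lex  "with"
[5,6] S  lex  "from"
[4,6] PP\(PP\NP)  >  k=5
[3,6] PP  <  k=4
[0,6] S\PP  >  k=3
[6,7] NP  lex  "heard"
[7,8] (S\(S\PP))\NP  lex  "found"
[6,8] S\(S\PP)  <  k=7
[0,8] S  <  k=6

[0,8] S   <
  [0,6] S\PP   >
    [0,3] (S\PP)/PP   >
      [0,1] "river" : ((S\PP)/PP)/PP
      [1,3] PP   >
        [1,2] "today" : PP/(PP\NP)
        [2,3] "here" : PP\NP
    [3,6] PP   <
      [3,4] "city" : PP\NP
      [4,6] PP\(PP\NP)   >
        [4,5] "with" : (PP\(PP\NP))/S
        [5,6] "from" : S
  [6,8] S\(S\PP)   <
    [6,7] "heard" : NP
    [7,8] "found" : (S\(S\PP))\NP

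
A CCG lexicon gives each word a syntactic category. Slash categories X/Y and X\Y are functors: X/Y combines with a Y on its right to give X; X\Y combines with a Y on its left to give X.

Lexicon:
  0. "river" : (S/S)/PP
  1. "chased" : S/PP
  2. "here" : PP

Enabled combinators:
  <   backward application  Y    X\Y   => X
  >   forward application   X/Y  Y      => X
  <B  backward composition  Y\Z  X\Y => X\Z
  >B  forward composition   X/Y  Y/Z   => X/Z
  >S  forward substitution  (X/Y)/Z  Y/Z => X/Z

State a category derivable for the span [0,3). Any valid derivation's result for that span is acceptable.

S

[0,3] S   >
  [0,2] S/PP   >S
    [0,1] "river" : (S/S)/PP
    [1,2] "chased" : S/PP
  [2,3] "here" : PP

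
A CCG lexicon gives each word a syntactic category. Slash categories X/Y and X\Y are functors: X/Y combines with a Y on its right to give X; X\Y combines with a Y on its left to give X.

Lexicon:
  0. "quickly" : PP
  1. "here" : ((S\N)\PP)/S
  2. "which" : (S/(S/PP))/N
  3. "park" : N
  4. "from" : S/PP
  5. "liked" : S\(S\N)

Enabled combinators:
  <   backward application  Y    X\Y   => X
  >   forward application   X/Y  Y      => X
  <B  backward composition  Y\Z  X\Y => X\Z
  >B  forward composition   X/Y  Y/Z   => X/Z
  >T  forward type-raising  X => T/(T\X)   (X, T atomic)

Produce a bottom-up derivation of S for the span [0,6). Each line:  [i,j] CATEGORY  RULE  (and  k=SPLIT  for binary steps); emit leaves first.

[0,1] PP  lex  "quickly"
[1,2] ((S\N)\PP)/S  lex  "here"
[2,3] (S/(S/PP))/N  lex  "which"
[3,4] N  lex  "park"
[2,4] S/(S/PP)  >  k=3
[4,5] S/PP  lex  "from"
[2,5] S  >  k=4
[1,5] (S\N)\PP  >  k=2
[0,5] S\N  <  k=1
[5,6] S\(S\N)  lex  "liked"
[0,6] S  <  k=5

[0,6] S   <
  [0,5] S\N   <
    [0,1] "quickly" : PP
    [1,5] (S\N)\PP   >
      [1,2] "here" : ((S\N)\PP)/S
      [2,5] S   >
        [2,4] S/(S/PP)   >
          [2,3] "which" : (S/(S/PP))/N
          [3,4] "park" : N
        [4,5] "from" : S/PP
  [5,6] "liked" : S\(S\N)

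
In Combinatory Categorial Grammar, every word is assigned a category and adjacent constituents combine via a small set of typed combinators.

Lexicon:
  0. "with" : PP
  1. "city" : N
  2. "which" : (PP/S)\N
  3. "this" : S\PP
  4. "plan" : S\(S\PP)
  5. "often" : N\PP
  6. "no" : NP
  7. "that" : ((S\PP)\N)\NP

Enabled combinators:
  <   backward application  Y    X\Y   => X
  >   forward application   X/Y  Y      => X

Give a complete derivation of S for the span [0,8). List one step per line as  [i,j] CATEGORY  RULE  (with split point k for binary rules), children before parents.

[0,8] S   <
  [0,1] "with" : PP
  [1,8] S\PP   <
    [1,6] N   <
      [1,5] PP   >
        [1,3] PP/S   <
          [1,2] "city" : N
          [2,3] "which" : (PP/S)\N
        [3,5] S   <
          [3,4] "this" : S\PP
          [4,5] "plan" : S\(S\PP)
      [5,6] "often" : N\PP
    [6,8] (S\PP)\N   <
      [6,7] "no" : NP
      [7,8] "that" : ((S\PP)\N)\NP

[0,1] PP  lex  "with"
[1,2] N  lex  "city"
[2,3] (PP/S)\N  lex  "which"
[1,3] PP/S  <  k=2
[3,4] S\PP  lex  "this"
[4,5] S\(S\PP)  lex  "plan"
[3,5] S  <  k=4
[1,5] PP  >  k=3
[5,6] N\PP  lex  "often"
[1,6] N  <  k=5
[6,7] NP  lex  "no"
[7,8] ((S\PP)\N)\NP  lex  "that"
[6,8] (S\PP)\N  <  k=7
[1,8] S\PP  <  k=6
[0,8] S  <  k=1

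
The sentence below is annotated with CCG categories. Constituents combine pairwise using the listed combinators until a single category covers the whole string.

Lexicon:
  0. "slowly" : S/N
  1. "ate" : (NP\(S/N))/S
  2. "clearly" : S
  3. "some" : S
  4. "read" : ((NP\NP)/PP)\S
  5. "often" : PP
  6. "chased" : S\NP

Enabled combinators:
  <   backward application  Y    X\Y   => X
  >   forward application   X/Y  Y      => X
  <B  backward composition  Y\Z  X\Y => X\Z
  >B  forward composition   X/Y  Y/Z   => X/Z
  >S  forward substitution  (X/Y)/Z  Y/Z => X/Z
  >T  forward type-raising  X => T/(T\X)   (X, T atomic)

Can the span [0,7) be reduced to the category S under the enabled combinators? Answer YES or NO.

YES

[0,7] S   <
  [0,3] NP   <
    [0,1] "slowly" : S/N
    [1,3] NP\(S/N)   >
      [1,2] "ate" : (NP\(S/N))/S
      [2,3] "clearly" : S
  [3,7] S\NP   <B
    [3,6] NP\NP   >
      [3,5] (NP\NP)/PP   <
        [3,4] "some" : S
        [4,5] "read" : ((NP\NP)/PP)\S
      [5,6] "often" : PP
    [6,7] "chased" : S\NP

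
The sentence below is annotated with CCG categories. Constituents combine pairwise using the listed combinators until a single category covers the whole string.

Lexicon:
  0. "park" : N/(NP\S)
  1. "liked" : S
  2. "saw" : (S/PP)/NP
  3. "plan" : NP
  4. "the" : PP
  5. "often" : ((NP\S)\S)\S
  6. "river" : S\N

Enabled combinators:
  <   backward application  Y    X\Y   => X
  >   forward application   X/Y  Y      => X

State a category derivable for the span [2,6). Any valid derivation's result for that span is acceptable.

[0,7] S   <
  [0,6] N   >
    [0,1] "park" : N/(NP\S)
    [1,6] NP\S   <
      [1,2] "liked" : S
      [2,6] (NP\S)\S   <
        [2,5] S   >
          [2,4] S/PP   >
            [2,3] "saw" : (S/PP)/NP
            [3,4] "plan" : NP
          [4,5] "the" : PP
        [5,6] "often" : ((NP\S)\S)\S
  [6,7] "river" : S\N

(NP\S)\S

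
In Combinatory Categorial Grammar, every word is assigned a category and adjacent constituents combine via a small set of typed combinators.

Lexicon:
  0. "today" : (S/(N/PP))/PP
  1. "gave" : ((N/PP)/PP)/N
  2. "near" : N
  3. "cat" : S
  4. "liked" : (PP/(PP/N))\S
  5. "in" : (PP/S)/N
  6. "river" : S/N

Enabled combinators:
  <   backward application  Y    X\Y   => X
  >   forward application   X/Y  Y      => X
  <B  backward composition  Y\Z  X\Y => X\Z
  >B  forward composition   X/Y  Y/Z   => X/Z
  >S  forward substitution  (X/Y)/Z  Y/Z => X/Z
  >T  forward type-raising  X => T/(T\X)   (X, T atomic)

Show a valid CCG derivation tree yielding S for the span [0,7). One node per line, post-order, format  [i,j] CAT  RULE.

[0,1] (S/(N/PP))/PP  lex  "today"
[1,2] ((N/PP)/PP)/N  lex  "gave"
[2,3] N  lex  "near"
[1,3] (N/PP)/PP  >  k=2
[0,3] S/PP  >S  k=1
[3,4] S  lex  "cat"
[4,5] (PP/(PP/N))\S  lex  "liked"
[3,5] PP/(PP/N)  <  k=4
[5,6] (PP/S)/N  lex  "in"
[6,7] S/N  lex  "river"
[5,7] PP/N  >S  k=6
[3,7] PP  >  k=5
[0,7] S  >  k=3

[0,7] S   >
  [0,3] S/PP   >S
    [0,1] "today" : (S/(N/PP))/PP
    [1,3] (N/PP)/PP   >
      [1,2] "gave" : ((N/PP)/PP)/N
      [2,3] "near" : N
  [3,7] PP   >
    [3,5] PP/(PP/N)   <
      [3,4] "cat" : S
      [4,5] "liked" : (PP/(PP/N))\S
    [5,7] PP/N   >S
      [5,6] "in" : (PP/S)/N
      [6,7] "river" : S/N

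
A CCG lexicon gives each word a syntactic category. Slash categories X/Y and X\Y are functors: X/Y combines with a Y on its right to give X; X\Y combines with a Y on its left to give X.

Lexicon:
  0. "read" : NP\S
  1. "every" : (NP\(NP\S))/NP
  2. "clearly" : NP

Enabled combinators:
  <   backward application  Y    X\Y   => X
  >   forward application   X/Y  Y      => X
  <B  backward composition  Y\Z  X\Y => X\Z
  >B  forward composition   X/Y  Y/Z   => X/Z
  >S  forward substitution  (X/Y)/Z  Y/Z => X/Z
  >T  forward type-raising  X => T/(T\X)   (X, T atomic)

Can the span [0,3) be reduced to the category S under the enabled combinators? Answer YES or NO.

NP\S (NP\(NP\S))/NP NP
CKY chart[0,3] = {N/(N\NP), NP, NP/(NP\NP), PP/(PP\NP), S/(S\NP)}; S ∉ chart

NO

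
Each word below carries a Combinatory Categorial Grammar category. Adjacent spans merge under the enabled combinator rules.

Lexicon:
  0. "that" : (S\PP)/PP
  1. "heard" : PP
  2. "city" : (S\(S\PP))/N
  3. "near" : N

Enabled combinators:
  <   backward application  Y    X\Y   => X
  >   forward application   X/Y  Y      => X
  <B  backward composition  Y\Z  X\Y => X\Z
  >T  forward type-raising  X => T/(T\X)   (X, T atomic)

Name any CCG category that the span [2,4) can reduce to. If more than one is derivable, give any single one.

S\(S\PP)

[0,4] S   <
  [0,2] S\PP   >
    [0,1] "that" : (S\PP)/PP
    [1,2] "heard" : PP
  [2,4] S\(S\PP)   >
    [2,3] "city" : (S\(S\PP))/N
    [3,4] "near" : N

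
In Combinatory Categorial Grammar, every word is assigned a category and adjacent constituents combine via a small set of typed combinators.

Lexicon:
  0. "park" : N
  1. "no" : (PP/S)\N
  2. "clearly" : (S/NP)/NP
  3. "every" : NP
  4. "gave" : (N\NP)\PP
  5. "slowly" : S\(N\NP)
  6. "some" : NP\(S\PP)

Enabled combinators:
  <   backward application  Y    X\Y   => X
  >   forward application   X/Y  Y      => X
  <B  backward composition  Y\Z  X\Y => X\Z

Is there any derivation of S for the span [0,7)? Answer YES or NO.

N (PP/S)\N (S/NP)/NP NP (N\NP)\PP S\(N\NP) NP\(S\PP)
CKY chart[0,7] = {PP}; S ∉ chart

NO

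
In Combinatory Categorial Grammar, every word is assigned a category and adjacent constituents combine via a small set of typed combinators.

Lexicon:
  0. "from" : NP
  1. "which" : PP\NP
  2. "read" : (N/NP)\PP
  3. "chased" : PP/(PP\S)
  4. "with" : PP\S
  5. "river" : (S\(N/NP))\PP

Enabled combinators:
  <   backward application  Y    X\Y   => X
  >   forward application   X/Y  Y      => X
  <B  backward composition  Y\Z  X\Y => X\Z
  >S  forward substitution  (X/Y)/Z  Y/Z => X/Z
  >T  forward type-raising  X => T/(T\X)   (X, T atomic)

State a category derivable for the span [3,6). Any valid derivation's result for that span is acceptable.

S\(N/NP)

[0,6] S   <
  [0,3] N/NP   <
    [0,2] PP   <
      [0,1] "from" : NP
      [1,2] "which" : PP\NP
    [2,3] "read" : (N/NP)\PP
  [3,6] S\(N/NP)   <
    [3,5] PP   >
      [3,4] "chased" : PP/(PP\S)
      [4,5] "with" : PP\S
    [5,6] "river" : (S\(N/NP))\PP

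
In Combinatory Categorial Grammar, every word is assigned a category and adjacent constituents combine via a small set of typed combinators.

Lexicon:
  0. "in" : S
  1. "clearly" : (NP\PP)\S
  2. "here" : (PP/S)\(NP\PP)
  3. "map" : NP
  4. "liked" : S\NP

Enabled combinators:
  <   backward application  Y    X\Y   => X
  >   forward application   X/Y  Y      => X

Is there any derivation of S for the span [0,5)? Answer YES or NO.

NO

S (NP\PP)\S (PP/S)\(NP\PP) NP S\NP
CKY chart[0,5] = {PP}; S ∉ chart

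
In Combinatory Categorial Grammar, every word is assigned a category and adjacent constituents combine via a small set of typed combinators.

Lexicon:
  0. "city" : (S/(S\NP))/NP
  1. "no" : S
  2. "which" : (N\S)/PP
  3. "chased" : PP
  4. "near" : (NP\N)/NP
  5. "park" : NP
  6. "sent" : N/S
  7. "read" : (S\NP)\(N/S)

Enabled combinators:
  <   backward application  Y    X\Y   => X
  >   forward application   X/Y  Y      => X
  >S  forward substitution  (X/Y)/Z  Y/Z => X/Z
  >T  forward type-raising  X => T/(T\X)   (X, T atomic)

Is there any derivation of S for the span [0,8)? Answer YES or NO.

[0,8] S   >
  [0,6] S/(S\NP)   >
    [0,1] "city" : (S/(S\NP))/NP
    [1,6] NP   <
      [1,4] N   >
        [1,2] N/(N\S)   >T
          [1,2] "no" : S
        [2,4] N\S   >
          [2,3] "which" : (N\S)/PP
          [3,4] "chased" : PP
      [4,6] NP\N   >
        [4,5] "near" : (NP\N)/NP
        [5,6] "park" : NP
  [6,8] S\NP   <
    [6,7] "sent" : N/S
    [7,8] "read" : (S\NP)\(N/S)

YES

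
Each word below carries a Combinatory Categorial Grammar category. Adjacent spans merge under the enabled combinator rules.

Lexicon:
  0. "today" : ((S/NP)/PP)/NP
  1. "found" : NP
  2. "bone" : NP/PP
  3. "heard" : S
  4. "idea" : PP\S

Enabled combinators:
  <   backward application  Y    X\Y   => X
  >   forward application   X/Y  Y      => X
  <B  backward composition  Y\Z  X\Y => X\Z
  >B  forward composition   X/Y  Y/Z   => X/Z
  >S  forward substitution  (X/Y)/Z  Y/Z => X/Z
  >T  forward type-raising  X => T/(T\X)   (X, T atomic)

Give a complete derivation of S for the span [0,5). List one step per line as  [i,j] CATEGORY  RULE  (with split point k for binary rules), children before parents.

[0,5] S   >
  [0,3] S/PP   >S
    [0,2] (S/NP)/PP   >
      [0,1] "today" : ((S/NP)/PP)/NP
      [1,2] "found" : NP
    [2,3] "bone" : NP/PP
  [3,5] PP   >
    [3,4] PP/(PP\S)   >T
      [3,4] "heard" : S
    [4,5] "idea" : PP\S

[0,1] ((S/NP)/PP)/NP  lex  "today"
[1,2] NP  lex  "found"
[0,2] (S/NP)/PP  >  k=1
[2,3] NP/PP  lex  "bone"
[0,3] S/PP  >S  k=2
[3,4] S  lex  "heard"
[3,4] PP/(PP\S)  >T
[4,5] PP\S  lex  "idea"
[3,5] PP  >  k=4
[0,5] S  >  k=3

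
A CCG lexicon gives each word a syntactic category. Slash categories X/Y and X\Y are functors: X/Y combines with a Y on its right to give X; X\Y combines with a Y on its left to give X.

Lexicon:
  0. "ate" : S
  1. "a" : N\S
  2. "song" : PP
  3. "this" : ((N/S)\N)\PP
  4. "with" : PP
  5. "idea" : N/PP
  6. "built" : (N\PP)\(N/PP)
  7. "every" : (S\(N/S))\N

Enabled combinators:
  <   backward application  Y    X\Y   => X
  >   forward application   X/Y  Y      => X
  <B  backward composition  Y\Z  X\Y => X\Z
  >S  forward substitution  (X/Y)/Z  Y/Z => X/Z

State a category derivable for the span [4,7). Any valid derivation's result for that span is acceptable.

[0,8] S   <
  [0,4] N/S   <
    [0,2] N   <
      [0,1] "ate" : S
      [1,2] "a" : N\S
    [2,4] (N/S)\N   <
      [2,3] "song" : PP
      [3,4] "this" : ((N/S)\N)\PP
  [4,8] S\(N/S)   <
    [4,7] N   <
      [4,5] "with" : PP
      [5,7] N\PP   <
        [5,6] "idea" : N/PP
        [6,7] "built" : (N\PP)\(N/PP)
    [7,8] "every" : (S\(N/S))\N

N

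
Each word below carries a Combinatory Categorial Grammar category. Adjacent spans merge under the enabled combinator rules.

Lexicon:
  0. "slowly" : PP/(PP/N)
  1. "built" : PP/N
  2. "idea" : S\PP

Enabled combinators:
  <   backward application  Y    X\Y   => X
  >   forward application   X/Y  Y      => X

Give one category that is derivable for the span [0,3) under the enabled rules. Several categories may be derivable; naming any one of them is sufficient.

[0,3] S   <
  [0,2] PP   >
    [0,1] "slowly" : PP/(PP/N)
    [1,2] "built" : PP/N
  [2,3] "idea" : S\PP

S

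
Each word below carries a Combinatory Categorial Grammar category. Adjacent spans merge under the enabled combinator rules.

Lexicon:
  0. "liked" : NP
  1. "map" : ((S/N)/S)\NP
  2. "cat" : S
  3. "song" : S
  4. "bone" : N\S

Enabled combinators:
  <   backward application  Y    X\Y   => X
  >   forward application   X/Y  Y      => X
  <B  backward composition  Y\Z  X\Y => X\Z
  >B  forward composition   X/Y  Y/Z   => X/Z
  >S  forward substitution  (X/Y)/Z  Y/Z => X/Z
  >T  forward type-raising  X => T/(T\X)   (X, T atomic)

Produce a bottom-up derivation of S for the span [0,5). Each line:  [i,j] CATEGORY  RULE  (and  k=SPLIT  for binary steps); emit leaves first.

[0,1] NP  lex  "liked"
[1,2] ((S/N)/S)\NP  lex  "map"
[0,2] (S/N)/S  <  k=1
[2,3] S  lex  "cat"
[0,3] S/N  >  k=2
[3,4] S  lex  "song"
[3,4] N/(N\S)  >T
[4,5] N\S  lex  "bone"
[3,5] N  >  k=4
[0,5] S  >  k=3

[0,5] S   >
  [0,3] S/N   >
    [0,2] (S/N)/S   <
      [0,1] "liked" : NP
      [1,2] "map" : ((S/N)/S)\NP
    [2,3] "cat" : S
  [3,5] N   >
    [3,4] N/(N\S)   >T
      [3,4] "song" : S
    [4,5] "bone" : N\S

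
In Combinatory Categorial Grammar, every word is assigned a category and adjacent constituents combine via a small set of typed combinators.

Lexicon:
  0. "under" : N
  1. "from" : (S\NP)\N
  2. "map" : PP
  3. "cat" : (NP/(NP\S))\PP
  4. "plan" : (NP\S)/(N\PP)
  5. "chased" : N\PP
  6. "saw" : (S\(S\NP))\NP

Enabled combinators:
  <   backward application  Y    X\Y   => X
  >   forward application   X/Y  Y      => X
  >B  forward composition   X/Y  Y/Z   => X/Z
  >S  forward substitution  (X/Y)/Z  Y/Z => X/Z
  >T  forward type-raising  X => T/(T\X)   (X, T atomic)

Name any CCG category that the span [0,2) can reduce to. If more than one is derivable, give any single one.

[0,7] S   <
  [0,2] S\NP   <
    [0,1] "under" : N
    [1,2] "from" : (S\NP)\N
  [2,7] S\(S\NP)   <
    [2,6] NP   >
      [2,4] NP/(NP\S)   <
        [2,3] "map" : PP
        [3,4] "cat" : (NP/(NP\S))\PP
      [4,6] NP\S   >
        [4,5] "plan" : (NP\S)/(N\PP)
        [5,6] "chased" : N\PP
    [6,7] "saw" : (S\(S\NP))\NP

S\NP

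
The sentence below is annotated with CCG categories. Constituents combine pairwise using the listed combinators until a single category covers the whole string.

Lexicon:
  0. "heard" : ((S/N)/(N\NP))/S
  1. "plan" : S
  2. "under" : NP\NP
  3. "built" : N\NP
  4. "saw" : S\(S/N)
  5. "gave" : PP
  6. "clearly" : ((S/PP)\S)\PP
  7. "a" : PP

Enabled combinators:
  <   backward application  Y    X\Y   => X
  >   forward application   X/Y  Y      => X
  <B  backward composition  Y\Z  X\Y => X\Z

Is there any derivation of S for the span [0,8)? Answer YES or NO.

[0,8] S   >
  [0,7] S/PP   <
    [0,5] S   <
      [0,4] S/N   >
        [0,2] (S/N)/(N\NP)   >
          [0,1] "heard" : ((S/N)/(N\NP))/S
          [1,2] "plan" : S
        [2,4] N\NP   <B
          [2,3] "under" : NP\NP
          [3,4] "built" : N\NP
      [4,5] "saw" : S\(S/N)
    [5,7] (S/PP)\S   <
      [5,6] "gave" : PP
      [6,7] "clearly" : ((S/PP)\S)\PP
  [7,8] "a" : PP

YES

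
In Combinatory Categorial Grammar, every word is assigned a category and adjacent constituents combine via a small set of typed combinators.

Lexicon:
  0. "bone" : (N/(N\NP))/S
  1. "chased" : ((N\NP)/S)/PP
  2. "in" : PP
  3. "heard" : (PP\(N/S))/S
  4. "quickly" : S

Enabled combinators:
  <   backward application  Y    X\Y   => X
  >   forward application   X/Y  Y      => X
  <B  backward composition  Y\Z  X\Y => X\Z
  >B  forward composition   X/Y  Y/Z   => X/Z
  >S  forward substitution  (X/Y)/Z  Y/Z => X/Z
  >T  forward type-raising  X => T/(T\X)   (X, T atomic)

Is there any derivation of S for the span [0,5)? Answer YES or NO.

(N/(N\NP))/S ((N\NP)/S)/PP PP (PP\(N/S))/S S
CKY chart[0,5] = {N/(N\PP), NP/(NP\PP), PP, PP/(PP\PP), S/(S\PP)}; S ∉ chart

NO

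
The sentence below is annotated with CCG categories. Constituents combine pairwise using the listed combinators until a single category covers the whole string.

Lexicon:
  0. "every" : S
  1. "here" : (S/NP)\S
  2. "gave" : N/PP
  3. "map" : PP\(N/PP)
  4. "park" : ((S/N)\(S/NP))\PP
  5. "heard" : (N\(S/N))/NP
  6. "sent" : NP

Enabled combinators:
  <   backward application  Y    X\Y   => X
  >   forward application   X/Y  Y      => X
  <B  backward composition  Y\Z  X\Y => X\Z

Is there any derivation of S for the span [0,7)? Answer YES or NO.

S (S/NP)\S N/PP PP\(N/PP) ((S/N)\(S/NP))\PP (N\(S/N))/NP NP
CKY chart[0,7] = {N}; S ∉ chart

NO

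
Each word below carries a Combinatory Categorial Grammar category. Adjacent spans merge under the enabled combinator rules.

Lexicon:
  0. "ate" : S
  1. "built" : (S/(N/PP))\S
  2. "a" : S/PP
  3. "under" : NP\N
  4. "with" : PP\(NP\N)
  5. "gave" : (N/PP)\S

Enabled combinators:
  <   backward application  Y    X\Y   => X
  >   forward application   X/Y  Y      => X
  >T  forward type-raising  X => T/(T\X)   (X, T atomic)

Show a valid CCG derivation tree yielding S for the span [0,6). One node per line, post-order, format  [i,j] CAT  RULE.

[0,6] S   >
  [0,2] S/(N/PP)   <
    [0,1] "ate" : S
    [1,2] "built" : (S/(N/PP))\S
  [2,6] N/PP   <
    [2,5] S   >
      [2,3] "a" : S/PP
      [3,5] PP   <
        [3,4] "under" : NP\N
        [4,5] "with" : PP\(NP\N)
    [5,6] "gave" : (N/PP)\S

[0,1] S  lex  "ate"
[1,2] (S/(N/PP))\S  lex  "built"
[0,2] S/(N/PP)  <  k=1
[2,3] S/PP  lex  "a"
[3,4] NP\N  lex  "under"
[4,5] PP\(NP\N)  lex  "with"
[3,5] PP  <  k=4
[2,5] S  >  k=3
[5,6] (N/PP)\S  lex  "gave"
[2,6] N/PP  <  k=5
[0,6] S  >  k=2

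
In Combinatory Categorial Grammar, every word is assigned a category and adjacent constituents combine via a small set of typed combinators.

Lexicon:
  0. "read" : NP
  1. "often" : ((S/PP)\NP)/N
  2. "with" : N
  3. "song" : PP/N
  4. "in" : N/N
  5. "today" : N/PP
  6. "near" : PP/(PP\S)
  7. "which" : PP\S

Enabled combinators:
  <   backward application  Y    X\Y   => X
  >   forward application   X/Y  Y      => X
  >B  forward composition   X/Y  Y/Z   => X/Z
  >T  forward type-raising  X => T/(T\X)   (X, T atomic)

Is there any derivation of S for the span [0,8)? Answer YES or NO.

[0,8] S   >
  [0,3] S/PP   <
    [0,1] "read" : NP
    [1,3] (S/PP)\NP   >
      [1,2] "often" : ((S/PP)\NP)/N
      [2,3] "with" : N
  [3,8] PP   >
    [3,5] PP/N   >B
      [3,4] "song" : PP/N
      [4,5] "in" : N/N
    [5,8] N   >
      [5,6] "today" : N/PP
      [6,8] PP   >
        [6,7] "near" : PP/(PP\S)
        [7,8] "which" : PP\S

YES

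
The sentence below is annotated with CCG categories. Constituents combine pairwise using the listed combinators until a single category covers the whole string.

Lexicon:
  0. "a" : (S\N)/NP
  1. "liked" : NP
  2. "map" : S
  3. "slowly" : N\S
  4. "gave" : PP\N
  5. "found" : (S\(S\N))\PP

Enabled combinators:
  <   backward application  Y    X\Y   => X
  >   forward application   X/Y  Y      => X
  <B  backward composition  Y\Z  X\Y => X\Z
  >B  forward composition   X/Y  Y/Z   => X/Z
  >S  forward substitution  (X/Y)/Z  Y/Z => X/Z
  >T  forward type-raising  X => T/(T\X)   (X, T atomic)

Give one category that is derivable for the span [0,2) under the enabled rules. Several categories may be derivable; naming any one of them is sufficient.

S\N

[0,6] S   <
  [0,2] S\N   >
    [0,1] "a" : (S\N)/NP
    [1,2] "liked" : NP
  [2,6] S\(S\N)   <
    [2,5] PP   <
      [2,4] N   <
        [2,3] "map" : S
        [3,4] "slowly" : N\S
      [4,5] "gave" : PP\N
    [5,6] "found" : (S\(S\N))\PP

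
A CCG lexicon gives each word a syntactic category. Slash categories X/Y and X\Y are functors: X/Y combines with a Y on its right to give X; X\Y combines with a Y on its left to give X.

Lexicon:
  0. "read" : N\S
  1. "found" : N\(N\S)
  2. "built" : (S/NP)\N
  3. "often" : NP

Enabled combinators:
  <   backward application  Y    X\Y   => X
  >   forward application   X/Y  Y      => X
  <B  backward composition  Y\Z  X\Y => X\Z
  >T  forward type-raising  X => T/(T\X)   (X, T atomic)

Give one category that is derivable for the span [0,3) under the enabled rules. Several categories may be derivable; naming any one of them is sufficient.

[0,4] S   >
  [0,3] S/NP   <
    [0,2] N   <
      [0,1] "read" : N\S
      [1,2] "found" : N\(N\S)
    [2,3] "built" : (S/NP)\N
  [3,4] "often" : NP

S/NP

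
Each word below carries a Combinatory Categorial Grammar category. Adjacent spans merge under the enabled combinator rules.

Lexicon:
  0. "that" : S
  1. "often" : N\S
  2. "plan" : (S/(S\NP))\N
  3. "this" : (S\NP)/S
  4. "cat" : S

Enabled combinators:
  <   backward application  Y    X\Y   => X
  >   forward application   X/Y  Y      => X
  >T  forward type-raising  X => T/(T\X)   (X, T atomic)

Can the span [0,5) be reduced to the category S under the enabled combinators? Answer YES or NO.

YES

[0,5] S   >
  [0,3] S/(S\NP)   <
    [0,2] N   <
      [0,1] "that" : S
      [1,2] "often" : N\S
    [2,3] "plan" : (S/(S\NP))\N
  [3,5] S\NP   >
    [3,4] "this" : (S\NP)/S
    [4,5] "cat" : S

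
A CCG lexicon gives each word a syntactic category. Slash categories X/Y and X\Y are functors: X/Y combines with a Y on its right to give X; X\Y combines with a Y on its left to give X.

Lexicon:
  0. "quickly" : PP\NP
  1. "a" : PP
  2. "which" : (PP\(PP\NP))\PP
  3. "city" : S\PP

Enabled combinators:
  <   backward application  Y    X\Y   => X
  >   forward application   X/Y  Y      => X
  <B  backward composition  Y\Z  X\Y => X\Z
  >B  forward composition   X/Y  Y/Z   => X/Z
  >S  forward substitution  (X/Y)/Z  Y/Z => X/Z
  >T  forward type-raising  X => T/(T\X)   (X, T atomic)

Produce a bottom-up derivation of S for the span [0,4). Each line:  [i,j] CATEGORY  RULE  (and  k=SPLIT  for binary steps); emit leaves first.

[0,4] S   <
  [0,3] PP   <
    [0,1] "quickly" : PP\NP
    [1,3] PP\(PP\NP)   <
      [1,2] "a" : PP
      [2,3] "which" : (PP\(PP\NP))\PP
  [3,4] "city" : S\PP

[0,1] PP\NP  lex  "quickly"
[1,2] PP  lex  "a"
[2,3] (PP\(PP\NP))\PP  lex  "which"
[1,3] PP\(PP\NP)  <  k=2
[0,3] PP  <  k=1
[3,4] S\PP  lex  "city"
[0,4] S  <  k=3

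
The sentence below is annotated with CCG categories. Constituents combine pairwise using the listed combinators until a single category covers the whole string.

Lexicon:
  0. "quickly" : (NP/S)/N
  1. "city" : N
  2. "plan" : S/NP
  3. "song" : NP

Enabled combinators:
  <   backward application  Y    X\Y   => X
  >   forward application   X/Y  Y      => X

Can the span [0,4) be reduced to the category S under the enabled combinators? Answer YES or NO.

NO

(NP/S)/N N S/NP NP
CKY chart[0,4] = {NP}; S ∉ chart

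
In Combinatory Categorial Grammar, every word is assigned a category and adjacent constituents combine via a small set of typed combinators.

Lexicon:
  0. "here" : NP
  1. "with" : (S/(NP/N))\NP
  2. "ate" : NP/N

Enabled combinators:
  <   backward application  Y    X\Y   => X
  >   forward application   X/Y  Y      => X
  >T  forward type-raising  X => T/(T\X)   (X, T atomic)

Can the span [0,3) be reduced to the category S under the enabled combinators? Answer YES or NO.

[0,3] S   >
  [0,2] S/(NP/N)   <
    [0,1] "here" : NP
    [1,2] "with" : (S/(NP/N))\NP
  [2,3] "ate" : NP/N

YES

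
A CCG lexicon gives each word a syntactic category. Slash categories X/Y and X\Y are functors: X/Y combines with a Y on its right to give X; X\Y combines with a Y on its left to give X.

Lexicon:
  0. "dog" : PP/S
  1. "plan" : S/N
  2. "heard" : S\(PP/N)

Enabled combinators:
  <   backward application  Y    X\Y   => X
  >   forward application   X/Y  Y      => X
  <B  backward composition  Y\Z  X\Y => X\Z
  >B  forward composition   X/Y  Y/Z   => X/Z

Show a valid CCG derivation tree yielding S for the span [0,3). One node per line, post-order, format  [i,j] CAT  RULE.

[0,3] S   <
  [0,2] PP/N   >B
    [0,1] "dog" : PP/S
    [1,2] "plan" : S/N
  [2,3] "heard" : S\(PP/N)

[0,1] PP/S  lex  "dog"
[1,2] S/N  lex  "plan"
[0,2] PP/N  >B  k=1
[2,3] S\(PP/N)  lex  "heard"
[0,3] S  <  k=2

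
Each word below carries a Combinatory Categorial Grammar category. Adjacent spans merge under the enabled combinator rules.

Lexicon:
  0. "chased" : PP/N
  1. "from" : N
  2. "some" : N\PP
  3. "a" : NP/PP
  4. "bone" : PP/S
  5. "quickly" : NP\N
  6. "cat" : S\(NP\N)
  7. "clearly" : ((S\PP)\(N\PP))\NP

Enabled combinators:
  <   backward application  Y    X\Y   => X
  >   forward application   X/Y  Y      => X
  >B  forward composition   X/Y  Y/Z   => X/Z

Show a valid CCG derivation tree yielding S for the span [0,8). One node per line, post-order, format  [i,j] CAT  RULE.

[0,1] PP/N  lex  "chased"
[1,2] N  lex  "from"
[0,2] PP  >  k=1
[2,3] N\PP  lex  "some"
[3,4] NP/PP  lex  "a"
[4,5] PP/S  lex  "bone"
[3,5] NP/S  >B  k=4
[5,6] NP\N  lex  "quickly"
[6,7] S\(NP\N)  lex  "cat"
[5,7] S  <  k=6
[3,7] NP  >  k=5
[7,8] ((S\PP)\(N\PP))\NP  lex  "clearly"
[3,8] (S\PP)\(N\PP)  <  k=7
[2,8] S\PP  <  k=3
[0,8] S  <  k=2

[0,8] S   <
  [0,2] PP   >
    [0,1] "chased" : PP/N
    [1,2] "from" : N
  [2,8] S\PP   <
    [2,3] "some" : N\PP
    [3,8] (S\PP)\(N\PP)   <
      [3,7] NP   >
        [3,5] NP/S   >B
          [3,4] "a" : NP/PP
          [4,5] "bone" : PP/S
        [5,7] S   <
          [5,6] "quickly" : NP\N
          [6,7] "cat" : S\(NP\N)
      [7,8] "clearly" : ((S\PP)\(N\PP))\NP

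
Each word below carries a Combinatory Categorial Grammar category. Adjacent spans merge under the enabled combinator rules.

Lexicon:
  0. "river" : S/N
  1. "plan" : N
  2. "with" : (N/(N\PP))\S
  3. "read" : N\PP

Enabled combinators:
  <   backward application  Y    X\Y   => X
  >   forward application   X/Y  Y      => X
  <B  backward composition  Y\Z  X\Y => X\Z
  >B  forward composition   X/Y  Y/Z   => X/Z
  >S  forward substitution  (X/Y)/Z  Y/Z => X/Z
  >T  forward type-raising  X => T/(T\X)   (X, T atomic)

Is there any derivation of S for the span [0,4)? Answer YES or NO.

NO

S/N N (N/(N\PP))\S N\PP
CKY chart[0,4] = {N, N/(N\N), NP/(NP\N), PP/(PP\N), S/(S\N)}; S ∉ chart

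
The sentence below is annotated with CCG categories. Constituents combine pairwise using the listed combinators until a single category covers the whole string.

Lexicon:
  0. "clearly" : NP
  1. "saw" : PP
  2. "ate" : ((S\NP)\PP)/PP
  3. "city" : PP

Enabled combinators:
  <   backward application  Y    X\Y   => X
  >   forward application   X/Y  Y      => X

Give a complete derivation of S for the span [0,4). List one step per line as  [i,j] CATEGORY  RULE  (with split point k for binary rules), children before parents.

[0,1] NP  lex  "clearly"
[1,2] PP  lex  "saw"
[2,3] ((S\NP)\PP)/PP  lex  "ate"
[3,4] PP  lex  "city"
[2,4] (S\NP)\PP  >  k=3
[1,4] S\NP  <  k=2
[0,4] S  <  k=1

[0,4] S   <
  [0,1] "clearly" : NP
  [1,4] S\NP   <
    [1,2] "saw" : PP
    [2,4] (S\NP)\PP   >
      [2,3] "ate" : ((S\NP)\PP)/PP
      [3,4] "city" : PP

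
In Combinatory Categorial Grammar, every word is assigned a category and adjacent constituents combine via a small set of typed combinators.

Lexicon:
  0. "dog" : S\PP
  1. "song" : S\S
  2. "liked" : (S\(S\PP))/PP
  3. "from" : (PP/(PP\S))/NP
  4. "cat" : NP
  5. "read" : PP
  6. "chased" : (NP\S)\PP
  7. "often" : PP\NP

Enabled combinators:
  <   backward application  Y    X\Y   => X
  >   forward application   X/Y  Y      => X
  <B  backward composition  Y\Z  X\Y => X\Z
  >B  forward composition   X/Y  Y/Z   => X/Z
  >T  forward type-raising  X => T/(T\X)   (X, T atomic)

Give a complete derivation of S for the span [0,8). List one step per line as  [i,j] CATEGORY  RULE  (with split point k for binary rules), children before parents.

[0,8] S   <
  [0,2] S\PP   <B
    [0,1] "dog" : S\PP
    [1,2] "song" : S\S
  [2,8] S\(S\PP)   >
    [2,3] "liked" : (S\(S\PP))/PP
    [3,8] PP   >
      [3,5] PP/(PP\S)   >
        [3,4] "from" : (PP/(PP\S))/NP
        [4,5] "cat" : NP
      [5,8] PP\S   <B
        [5,7] NP\S   <
          [5,6] "read" : PP
          [6,7] "chased" : (NP\S)\PP
        [7,8] "often" : PP\NP

[0,1] S\PP  lex  "dog"
[1,2] S\S  lex  "song"
[0,2] S\PP  <B  k=1
[2,3] (S\(S\PP))/PP  lex  "liked"
[3,4] (PP/(PP\S))/NP  lex  "from"
[4,5] NP  lex  "cat"
[3,5] PP/(PP\S)  >  k=4
[5,6] PP  lex  "read"
[6,7] (NP\S)\PP  lex  "chased"
[5,7] NP\S  <  k=6
[7,8] PP\NP  lex  "often"
[5,8] PP\S  <B  k=7
[3,8] PP  >  k=5
[2,8] S\(S\PP)  >  k=3
[0,8] S  <  k=2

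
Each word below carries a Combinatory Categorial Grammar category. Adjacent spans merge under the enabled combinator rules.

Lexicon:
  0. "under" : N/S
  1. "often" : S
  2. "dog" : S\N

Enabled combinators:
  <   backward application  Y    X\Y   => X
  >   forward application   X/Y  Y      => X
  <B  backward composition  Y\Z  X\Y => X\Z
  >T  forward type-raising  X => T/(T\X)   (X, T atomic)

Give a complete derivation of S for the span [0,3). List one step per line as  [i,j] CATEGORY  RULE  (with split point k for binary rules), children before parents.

[0,1] N/S  lex  "under"
[1,2] S  lex  "often"
[0,2] N  >  k=1
[2,3] S\N  lex  "dog"
[0,3] S  <  k=2

[0,3] S   <
  [0,2] N   >
    [0,1] "under" : N/S
    [1,2] "often" : S
  [2,3] "dog" : S\N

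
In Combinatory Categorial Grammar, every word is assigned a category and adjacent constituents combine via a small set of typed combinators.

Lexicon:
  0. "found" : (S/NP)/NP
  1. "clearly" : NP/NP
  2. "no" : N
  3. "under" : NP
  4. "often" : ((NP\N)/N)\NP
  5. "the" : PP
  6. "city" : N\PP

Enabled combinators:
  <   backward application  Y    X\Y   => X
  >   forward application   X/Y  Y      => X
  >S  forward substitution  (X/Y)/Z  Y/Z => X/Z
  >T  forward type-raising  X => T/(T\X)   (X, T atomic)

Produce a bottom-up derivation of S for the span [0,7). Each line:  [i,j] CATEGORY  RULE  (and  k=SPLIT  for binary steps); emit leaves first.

[0,7] S   >
  [0,2] S/NP   >S
    [0,1] "found" : (S/NP)/NP
    [1,2] "clearly" : NP/NP
  [2,7] NP   >
    [2,3] NP/(NP\N)   >T
      [2,3] "no" : N
    [3,7] NP\N   >
      [3,5] (NP\N)/N   <
        [3,4] "under" : NP
        [4,5] "often" : ((NP\N)/N)\NP
      [5,7] N   <
        [5,6] "the" : PP
        [6,7] "city" : N\PP

[0,1] (S/NP)/NP  lex  "found"
[1,2] NP/NP  lex  "clearly"
[0,2] S/NP  >S  k=1
[2,3] N  lex  "no"
[2,3] NP/(NP\N)  >T
[3,4] NP  lex  "under"
[4,5] ((NP\N)/N)\NP  lex  "often"
[3,5] (NP\N)/N  <  k=4
[5,6] PP  lex  "the"
[6,7] N\PP  lex  "city"
[5,7] N  <  k=6
[3,7] NP\N  >  k=5
[2,7] NP  >  k=3
[0,7] S  >  k=2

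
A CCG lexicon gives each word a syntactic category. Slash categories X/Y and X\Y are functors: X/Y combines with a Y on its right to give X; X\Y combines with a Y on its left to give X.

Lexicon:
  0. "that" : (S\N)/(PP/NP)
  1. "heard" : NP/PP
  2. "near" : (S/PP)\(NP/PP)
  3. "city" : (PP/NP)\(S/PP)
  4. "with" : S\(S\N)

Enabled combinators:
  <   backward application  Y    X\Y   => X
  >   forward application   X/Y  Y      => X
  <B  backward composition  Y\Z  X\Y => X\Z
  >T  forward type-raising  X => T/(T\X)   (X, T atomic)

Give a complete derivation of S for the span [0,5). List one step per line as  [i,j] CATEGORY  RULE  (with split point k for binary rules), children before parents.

[0,1] (S\N)/(PP/NP)  lex  "that"
[1,2] NP/PP  lex  "heard"
[2,3] (S/PP)\(NP/PP)  lex  "near"
[1,3] S/PP  <  k=2
[3,4] (PP/NP)\(S/PP)  lex  "city"
[1,4] PP/NP  <  k=3
[0,4] S\N  >  k=1
[4,5] S\(S\N)  lex  "with"
[0,5] S  <  k=4

[0,5] S   <
  [0,4] S\N   >
    [0,1] "that" : (S\N)/(PP/NP)
    [1,4] PP/NP   <
      [1,3] S/PP   <
        [1,2] "heard" : NP/PP
        [2,3] "near" : (S/PP)\(NP/PP)
      [3,4] "city" : (PP/NP)\(S/PP)
  [4,5] "with" : S\(S\N)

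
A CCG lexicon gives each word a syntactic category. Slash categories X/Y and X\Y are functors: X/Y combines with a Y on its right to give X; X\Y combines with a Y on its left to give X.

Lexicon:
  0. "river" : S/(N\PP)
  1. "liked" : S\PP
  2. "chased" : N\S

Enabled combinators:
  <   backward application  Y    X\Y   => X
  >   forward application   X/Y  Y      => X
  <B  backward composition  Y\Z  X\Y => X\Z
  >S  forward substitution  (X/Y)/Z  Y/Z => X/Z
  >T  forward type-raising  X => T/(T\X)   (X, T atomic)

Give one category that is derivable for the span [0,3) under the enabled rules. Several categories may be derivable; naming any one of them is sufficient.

S

[0,3] S   >
  [0,1] "river" : S/(N\PP)
  [1,3] N\PP   <B
    [1,2] "liked" : S\PP
    [2,3] "chased" : N\S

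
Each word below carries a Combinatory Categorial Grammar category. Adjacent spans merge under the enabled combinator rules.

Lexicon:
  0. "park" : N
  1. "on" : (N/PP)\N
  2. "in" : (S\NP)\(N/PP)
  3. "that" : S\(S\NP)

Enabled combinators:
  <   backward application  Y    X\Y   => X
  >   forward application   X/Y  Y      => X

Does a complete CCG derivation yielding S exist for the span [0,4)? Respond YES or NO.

YES

[0,4] S   <
  [0,3] S\NP   <
    [0,2] N/PP   <
      [0,1] "park" : N
      [1,2] "on" : (N/PP)\N
    [2,3] "in" : (S\NP)\(N/PP)
  [3,4] "that" : S\(S\NP)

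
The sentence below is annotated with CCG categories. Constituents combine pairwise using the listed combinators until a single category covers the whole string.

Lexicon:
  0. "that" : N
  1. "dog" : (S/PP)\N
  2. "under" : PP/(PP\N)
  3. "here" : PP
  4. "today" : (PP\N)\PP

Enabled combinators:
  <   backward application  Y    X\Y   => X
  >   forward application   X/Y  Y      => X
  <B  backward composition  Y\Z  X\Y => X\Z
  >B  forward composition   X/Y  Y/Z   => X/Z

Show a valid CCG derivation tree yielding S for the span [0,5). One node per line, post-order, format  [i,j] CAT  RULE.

[0,5] S   >
  [0,2] S/PP   <
    [0,1] "that" : N
    [1,2] "dog" : (S/PP)\N
  [2,5] PP   >
    [2,3] "under" : PP/(PP\N)
    [3,5] PP\N   <
      [3,4] "here" : PP
      [4,5] "today" : (PP\N)\PP

[0,1] N  lex  "that"
[1,2] (S/PP)\N  lex  "dog"
[0,2] S/PP  <  k=1
[2,3] PP/(PP\N)  lex  "under"
[3,4] PP  lex  "here"
[4,5] (PP\N)\PP  lex  "today"
[3,5] PP\N  <  k=4
[2,5] PP  >  k=3
[0,5] S  >  k=2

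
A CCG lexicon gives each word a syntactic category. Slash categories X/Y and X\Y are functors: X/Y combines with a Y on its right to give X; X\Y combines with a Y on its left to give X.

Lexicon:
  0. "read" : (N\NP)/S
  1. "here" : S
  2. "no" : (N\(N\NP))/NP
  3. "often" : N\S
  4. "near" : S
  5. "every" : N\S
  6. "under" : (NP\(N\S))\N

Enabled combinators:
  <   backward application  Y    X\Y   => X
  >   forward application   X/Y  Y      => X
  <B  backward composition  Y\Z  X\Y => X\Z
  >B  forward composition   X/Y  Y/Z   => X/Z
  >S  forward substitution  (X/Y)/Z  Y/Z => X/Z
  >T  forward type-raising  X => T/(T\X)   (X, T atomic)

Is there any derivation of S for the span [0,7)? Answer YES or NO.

(N\NP)/S S (N\(N\NP))/NP N\S S N\S (NP\(N\S))\N
CKY chart[0,7] = {N, N/(N\N), NP/(NP\N), PP/(PP\N), S/(S\N)}; S ∉ chart

NO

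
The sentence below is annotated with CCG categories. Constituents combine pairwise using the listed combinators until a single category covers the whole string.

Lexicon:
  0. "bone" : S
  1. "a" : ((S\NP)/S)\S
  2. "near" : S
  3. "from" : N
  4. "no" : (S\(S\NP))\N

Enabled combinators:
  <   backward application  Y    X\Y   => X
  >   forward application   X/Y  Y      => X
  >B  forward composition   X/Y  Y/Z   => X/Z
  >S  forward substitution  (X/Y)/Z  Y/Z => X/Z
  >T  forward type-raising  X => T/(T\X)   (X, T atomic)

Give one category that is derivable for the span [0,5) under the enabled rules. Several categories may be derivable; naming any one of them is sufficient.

S

[0,5] S   <
  [0,3] S\NP   >
    [0,2] (S\NP)/S   <
      [0,1] "bone" : S
      [1,2] "a" : ((S\NP)/S)\S
    [2,3] "near" : S
  [3,5] S\(S\NP)   <
    [3,4] "from" : N
    [4,5] "no" : (S\(S\NP))\N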